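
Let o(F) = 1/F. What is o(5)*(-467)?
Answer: -467/5 ≈ -93.400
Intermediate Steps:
o(F) = 1/F
o(5)*(-467) = -467/5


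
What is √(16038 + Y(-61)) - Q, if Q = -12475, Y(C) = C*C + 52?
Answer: 12475 + √19811 ≈ 12616.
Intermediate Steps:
Y(C) = 52 + C² (Y(C) = C² + 52 = 52 + C²)
√(16038 + Y(-61)) - Q = √(16038 + (52 + (-61)²)) - 1*(-12475) = √(16038 + (52 + 3721)) + 12475 = √(16038 + 3773) + 12475 = √19811 + 12475 = 12475 + √19811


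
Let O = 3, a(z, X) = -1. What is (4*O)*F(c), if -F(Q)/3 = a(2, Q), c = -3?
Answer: 36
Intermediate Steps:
F(Q) = 3 (F(Q) = -3*(-1) = 3)
(4*O)*F(c) = (4*3)*3 = 12*3 = 36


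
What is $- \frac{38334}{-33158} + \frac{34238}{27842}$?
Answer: $\frac{550639708}{230796259} \approx 2.3858$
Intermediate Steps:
$- \frac{38334}{-33158} + \frac{34238}{27842} = \left(-38334\right) \left(- \frac{1}{33158}\right) + 34238 \cdot \frac{1}{27842} = \frac{19167}{16579} + \frac{17119}{13921} = \frac{550639708}{230796259}$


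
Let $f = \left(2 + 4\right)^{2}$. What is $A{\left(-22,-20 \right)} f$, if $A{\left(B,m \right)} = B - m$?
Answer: $-72$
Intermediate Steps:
$f = 36$ ($f = 6^{2} = 36$)
$A{\left(-22,-20 \right)} f = \left(-22 - -20\right) 36 = \left(-22 + 20\right) 36 = \left(-2\right) 36 = -72$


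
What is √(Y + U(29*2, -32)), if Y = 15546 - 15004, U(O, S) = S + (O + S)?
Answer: 2*√134 ≈ 23.152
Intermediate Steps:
U(O, S) = O + 2*S
Y = 542
√(Y + U(29*2, -32)) = √(542 + (29*2 + 2*(-32))) = √(542 + (58 - 64)) = √(542 - 6) = √536 = 2*√134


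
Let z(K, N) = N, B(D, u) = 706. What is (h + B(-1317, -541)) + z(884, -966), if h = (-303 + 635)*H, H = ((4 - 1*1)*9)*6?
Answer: 53524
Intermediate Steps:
H = 162 (H = ((4 - 1)*9)*6 = (3*9)*6 = 27*6 = 162)
h = 53784 (h = (-303 + 635)*162 = 332*162 = 53784)
(h + B(-1317, -541)) + z(884, -966) = (53784 + 706) - 966 = 54490 - 966 = 53524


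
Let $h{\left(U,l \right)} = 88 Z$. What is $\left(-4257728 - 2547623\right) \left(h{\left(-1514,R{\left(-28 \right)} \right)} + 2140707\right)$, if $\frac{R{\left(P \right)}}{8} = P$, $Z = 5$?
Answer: $-14571256877597$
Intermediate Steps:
$R{\left(P \right)} = 8 P$
$h{\left(U,l \right)} = 440$ ($h{\left(U,l \right)} = 88 \cdot 5 = 440$)
$\left(-4257728 - 2547623\right) \left(h{\left(-1514,R{\left(-28 \right)} \right)} + 2140707\right) = \left(-4257728 - 2547623\right) \left(440 + 2140707\right) = \left(-6805351\right) 2141147 = -14571256877597$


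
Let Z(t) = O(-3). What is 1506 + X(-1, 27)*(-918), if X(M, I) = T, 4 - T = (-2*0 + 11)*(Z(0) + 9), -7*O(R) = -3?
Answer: 651306/7 ≈ 93044.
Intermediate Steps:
O(R) = 3/7 (O(R) = -1/7*(-3) = 3/7)
Z(t) = 3/7
T = -698/7 (T = 4 - (-2*0 + 11)*(3/7 + 9) = 4 - (0 + 11)*66/7 = 4 - 11*66/7 = 4 - 1*726/7 = 4 - 726/7 = -698/7 ≈ -99.714)
X(M, I) = -698/7
1506 + X(-1, 27)*(-918) = 1506 - 698/7*(-918) = 1506 + 640764/7 = 651306/7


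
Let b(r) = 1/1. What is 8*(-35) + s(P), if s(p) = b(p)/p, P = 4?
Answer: -1119/4 ≈ -279.75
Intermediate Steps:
b(r) = 1 (b(r) = 1*1 = 1)
s(p) = 1/p
8*(-35) + s(P) = 8*(-35) + 1/4 = -280 + 1/4 = -1119/4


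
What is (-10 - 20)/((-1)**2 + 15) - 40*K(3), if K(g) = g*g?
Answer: -2895/8 ≈ -361.88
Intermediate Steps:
K(g) = g**2
(-10 - 20)/((-1)**2 + 15) - 40*K(3) = (-10 - 20)/((-1)**2 + 15) - 40*3**2 = -30/(1 + 15) - 40*9 = -30/16 - 360 = -30*1/16 - 360 = -15/8 - 360 = -2895/8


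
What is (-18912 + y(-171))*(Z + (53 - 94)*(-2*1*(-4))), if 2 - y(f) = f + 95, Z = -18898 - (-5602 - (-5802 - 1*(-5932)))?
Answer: 254145996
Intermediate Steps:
Z = -13166 (Z = -18898 - (-5602 - (-5802 + 5932)) = -18898 - (-5602 - 1*130) = -18898 - (-5602 - 130) = -18898 - 1*(-5732) = -18898 + 5732 = -13166)
y(f) = -93 - f (y(f) = 2 - (f + 95) = 2 - (95 + f) = 2 + (-95 - f) = -93 - f)
(-18912 + y(-171))*(Z + (53 - 94)*(-2*1*(-4))) = (-18912 + (-93 - 1*(-171)))*(-13166 + (53 - 94)*(-2*1*(-4))) = (-18912 + (-93 + 171))*(-13166 - (-82)*(-4)) = (-18912 + 78)*(-13166 - 41*8) = -18834*(-13166 - 328) = -18834*(-13494) = 254145996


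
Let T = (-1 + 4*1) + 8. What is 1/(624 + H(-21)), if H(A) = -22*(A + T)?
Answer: 1/844 ≈ 0.0011848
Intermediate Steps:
T = 11 (T = (-1 + 4) + 8 = 3 + 8 = 11)
H(A) = -242 - 22*A (H(A) = -22*(A + 11) = -22*(11 + A) = -242 - 22*A)
1/(624 + H(-21)) = 1/(624 + (-242 - 22*(-21))) = 1/(624 + (-242 + 462)) = 1/(624 + 220) = 1/844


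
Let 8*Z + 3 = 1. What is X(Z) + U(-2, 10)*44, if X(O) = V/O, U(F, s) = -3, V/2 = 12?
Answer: -228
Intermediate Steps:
Z = -1/4 (Z = -3/8 + (1/8)*1 = -3/8 + 1/8 = -1/4 ≈ -0.25000)
V = 24 (V = 2*12 = 24)
X(O) = 24/O
X(Z) + U(-2, 10)*44 = 24/(-1/4) - 3*44 = 24*(-4) - 132 = -96 - 132 = -228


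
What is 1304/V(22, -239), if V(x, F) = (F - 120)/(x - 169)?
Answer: 191688/359 ≈ 533.95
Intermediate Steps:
V(x, F) = (-120 + F)/(-169 + x)
1304/V(22, -239) = 1304/(((-120 - 239)/(-169 + 22))) = 1304/((-359/(-147))) = 1304/((-1/147*(-359))) = 1304/(359/147) = 1304*(147/359) = 191688/359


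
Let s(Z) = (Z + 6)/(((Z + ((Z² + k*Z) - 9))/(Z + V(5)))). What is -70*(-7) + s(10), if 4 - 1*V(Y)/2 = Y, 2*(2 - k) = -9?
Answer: 40734/83 ≈ 490.77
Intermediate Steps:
k = 13/2 (k = 2 - ½*(-9) = 2 + 9/2 = 13/2 ≈ 6.5000)
V(Y) = 8 - 2*Y
s(Z) = (-2 + Z)*(6 + Z)/(-9 + Z² + 15*Z/2) (s(Z) = (Z + 6)/(((Z + ((Z² + 13*Z/2) - 9))/(Z + (8 - 2*5)))) = (6 + Z)/(((Z + (-9 + Z² + 13*Z/2))/(Z + (8 - 10)))) = (6 + Z)/(((-9 + Z² + 15*Z/2)/(Z - 2))) = (6 + Z)/(((-9 + Z² + 15*Z/2)/(-2 + Z))) = (6 + Z)*((-2 + Z)/(-9 + Z² + 15*Z/2)) = (-2 + Z)*(6 + Z)/(-9 + Z² + 15*Z/2))
-70*(-7) + s(10) = -70*(-7) + 2*(-12 + 10² + 4*10)/(-18 + 2*10² + 15*10) = 490 + 2*(-12 + 100 + 40)/(-18 + 2*100 + 150) = 490 + 2*128/(-18 + 200 + 150) = 490 + 2*128/332 = 490 + 2*(1/332)*128 = 490 + 64/83 = 40734/83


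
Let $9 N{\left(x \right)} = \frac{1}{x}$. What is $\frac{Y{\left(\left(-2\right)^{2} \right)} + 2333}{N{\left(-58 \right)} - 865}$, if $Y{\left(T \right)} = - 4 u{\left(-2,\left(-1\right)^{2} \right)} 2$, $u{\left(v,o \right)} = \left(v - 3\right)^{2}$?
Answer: $- \frac{1113426}{451531} \approx -2.4659$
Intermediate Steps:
$u{\left(v,o \right)} = \left(-3 + v\right)^{2}$
$Y{\left(T \right)} = -200$ ($Y{\left(T \right)} = - 4 \left(-3 - 2\right)^{2} \cdot 2 = - 4 \left(-5\right)^{2} \cdot 2 = \left(-4\right) 25 \cdot 2 = \left(-100\right) 2 = -200$)
$N{\left(x \right)} = \frac{1}{9 x}$
$\frac{Y{\left(\left(-2\right)^{2} \right)} + 2333}{N{\left(-58 \right)} - 865} = \frac{-200 + 2333}{\frac{1}{9 \left(-58\right)} - 865} = \frac{2133}{\frac{1}{9} \left(- \frac{1}{58}\right) - 865} = \frac{2133}{- \frac{1}{522} - 865} = \frac{2133}{- \frac{451531}{522}} = 2133 \left(- \frac{522}{451531}\right) = - \frac{1113426}{451531}$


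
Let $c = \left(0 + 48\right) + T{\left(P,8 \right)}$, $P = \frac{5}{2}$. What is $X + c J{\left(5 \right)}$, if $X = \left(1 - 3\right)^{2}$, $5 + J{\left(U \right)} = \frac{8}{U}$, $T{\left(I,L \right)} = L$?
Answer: $- \frac{932}{5} \approx -186.4$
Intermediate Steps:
$P = \frac{5}{2}$ ($P = 5 \cdot \frac{1}{2} = \frac{5}{2} \approx 2.5$)
$J{\left(U \right)} = -5 + \frac{8}{U}$
$X = 4$ ($X = \left(-2\right)^{2} = 4$)
$c = 56$ ($c = \left(0 + 48\right) + 8 = 48 + 8 = 56$)
$X + c J{\left(5 \right)} = 4 + 56 \left(-5 + \frac{8}{5}\right) = 4 + 56 \left(- \frac{17}{5}\right) = 4 - \frac{952}{5} = - \frac{932}{5}$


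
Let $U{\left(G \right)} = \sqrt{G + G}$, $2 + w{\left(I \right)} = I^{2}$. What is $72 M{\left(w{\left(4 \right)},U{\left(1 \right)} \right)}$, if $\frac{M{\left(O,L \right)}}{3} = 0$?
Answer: $0$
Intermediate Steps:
$w{\left(I \right)} = -2 + I^{2}$
$U{\left(G \right)} = \sqrt{2} \sqrt{G}$ ($U{\left(G \right)} = \sqrt{2 G} = \sqrt{2} \sqrt{G}$)
$M{\left(O,L \right)} = 0$ ($M{\left(O,L \right)} = 3 \cdot 0 = 0$)
$72 M{\left(w{\left(4 \right)},U{\left(1 \right)} \right)} = 72 \cdot 0 = 0$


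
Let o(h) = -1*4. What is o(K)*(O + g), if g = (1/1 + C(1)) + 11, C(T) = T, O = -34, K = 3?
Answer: 84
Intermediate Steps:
o(h) = -4
g = 13 (g = (1/1 + 1) + 11 = (1 + 1) + 11 = 2 + 11 = 13)
o(K)*(O + g) = -4*(-34 + 13) = -4*(-21) = 84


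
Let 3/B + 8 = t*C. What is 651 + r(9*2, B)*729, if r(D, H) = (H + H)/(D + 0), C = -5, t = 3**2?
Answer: 34260/53 ≈ 646.42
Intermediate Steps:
t = 9
B = -3/53 (B = 3/(-8 + 9*(-5)) = 3/(-8 - 45) = 3/(-53) = 3*(-1/53) = -3/53 ≈ -0.056604)
r(D, H) = 2*H/D (r(D, H) = (2*H)/D = 2*H/D)
651 + r(9*2, B)*729 = 651 + (2*(-3/53)/(9*2))*729 = 651 + (2*(-3/53)/18)*729 = 651 + (2*(-3/53)*(1/18))*729 = 651 - 1/159*729 = 651 - 243/53 = 34260/53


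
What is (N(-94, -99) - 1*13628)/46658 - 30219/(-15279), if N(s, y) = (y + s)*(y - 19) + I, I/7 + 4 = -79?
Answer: 513607579/237629194 ≈ 2.1614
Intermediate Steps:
I = -581 (I = -28 + 7*(-79) = -28 - 553 = -581)
N(s, y) = -581 + (-19 + y)*(s + y) (N(s, y) = (y + s)*(y - 19) - 581 = (s + y)*(-19 + y) - 581 = (-19 + y)*(s + y) - 581 = -581 + (-19 + y)*(s + y))
(N(-94, -99) - 1*13628)/46658 - 30219/(-15279) = ((-581 + (-99)² - 19*(-94) - 19*(-99) - 94*(-99)) - 1*13628)/46658 - 30219/(-15279) = ((-581 + 9801 + 1786 + 1881 + 9306) - 13628)*(1/46658) - 30219*(-1/15279) = (22193 - 13628)*(1/46658) + 10073/5093 = 8565*(1/46658) + 10073/5093 = 8565/46658 + 10073/5093 = 513607579/237629194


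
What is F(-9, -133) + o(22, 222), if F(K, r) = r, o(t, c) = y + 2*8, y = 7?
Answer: -110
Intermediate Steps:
o(t, c) = 23 (o(t, c) = 7 + 2*8 = 7 + 16 = 23)
F(-9, -133) + o(22, 222) = -133 + 23 = -110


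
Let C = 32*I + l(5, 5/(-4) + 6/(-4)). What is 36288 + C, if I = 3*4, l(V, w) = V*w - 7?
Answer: 146605/4 ≈ 36651.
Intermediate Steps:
l(V, w) = -7 + V*w
I = 12
C = 1453/4 (C = 32*12 + (-7 + 5*(5/(-4) + 6/(-4))) = 384 + (-7 + 5*(5*(-1/4) + 6*(-1/4))) = 384 + (-7 + 5*(-5/4 - 3/2)) = 384 + (-7 + 5*(-11/4)) = 384 + (-7 - 55/4) = 384 - 83/4 = 1453/4 ≈ 363.25)
36288 + C = 36288 + 1453/4 = 146605/4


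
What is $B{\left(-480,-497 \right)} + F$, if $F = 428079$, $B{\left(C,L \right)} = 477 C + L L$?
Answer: $446128$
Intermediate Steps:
$B{\left(C,L \right)} = L^{2} + 477 C$ ($B{\left(C,L \right)} = 477 C + L^{2} = L^{2} + 477 C$)
$B{\left(-480,-497 \right)} + F = \left(\left(-497\right)^{2} + 477 \left(-480\right)\right) + 428079 = \left(247009 - 228960\right) + 428079 = 18049 + 428079 = 446128$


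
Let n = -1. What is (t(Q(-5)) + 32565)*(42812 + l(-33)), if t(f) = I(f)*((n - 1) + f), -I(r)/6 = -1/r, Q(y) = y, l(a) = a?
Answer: 6967287393/5 ≈ 1.3935e+9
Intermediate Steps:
I(r) = 6/r (I(r) = -(-6)/r = 6/r)
t(f) = 6*(-2 + f)/f (t(f) = (6/f)*((-1 - 1) + f) = (6/f)*(-2 + f) = 6*(-2 + f)/f)
(t(Q(-5)) + 32565)*(42812 + l(-33)) = ((6 - 12/(-5)) + 32565)*(42812 - 33) = ((6 - 12*(-⅕)) + 32565)*42779 = ((6 + 12/5) + 32565)*42779 = (42/5 + 32565)*42779 = (162867/5)*42779 = 6967287393/5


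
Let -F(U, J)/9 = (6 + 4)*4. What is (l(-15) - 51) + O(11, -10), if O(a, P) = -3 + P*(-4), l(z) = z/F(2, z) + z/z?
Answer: -311/24 ≈ -12.958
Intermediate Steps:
F(U, J) = -360 (F(U, J) = -9*(6 + 4)*4 = -90*4 = -9*40 = -360)
l(z) = 1 - z/360 (l(z) = z/(-360) + z/z = z*(-1/360) + 1 = -z/360 + 1 = 1 - z/360)
O(a, P) = -3 - 4*P
(l(-15) - 51) + O(11, -10) = ((1 - 1/360*(-15)) - 51) + (-3 - 4*(-10)) = ((1 + 1/24) - 51) + (-3 + 40) = (25/24 - 51) + 37 = -1199/24 + 37 = -311/24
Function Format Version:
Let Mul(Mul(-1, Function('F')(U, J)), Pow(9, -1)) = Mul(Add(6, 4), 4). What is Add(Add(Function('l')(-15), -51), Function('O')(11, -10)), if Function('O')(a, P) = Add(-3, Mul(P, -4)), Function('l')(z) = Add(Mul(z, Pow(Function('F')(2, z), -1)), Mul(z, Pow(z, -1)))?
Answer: Rational(-311, 24) ≈ -12.958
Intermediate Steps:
Function('F')(U, J) = -360 (Function('F')(U, J) = Mul(-9, Mul(Add(6, 4), 4)) = Mul(-9, Mul(10, 4)) = Mul(-9, 40) = -360)
Function('l')(z) = Add(1, Mul(Rational(-1, 360), z)) (Function('l')(z) = Add(Mul(z, Pow(-360, -1)), Mul(z, Pow(z, -1))) = Add(Mul(z, Rational(-1, 360)), 1) = Add(Mul(Rational(-1, 360), z), 1) = Add(1, Mul(Rational(-1, 360), z)))
Function('O')(a, P) = Add(-3, Mul(-4, P))
Add(Add(Function('l')(-15), -51), Function('O')(11, -10)) = Add(Add(Add(1, Mul(Rational(-1, 360), -15)), -51), Add(-3, Mul(-4, -10))) = Add(Add(Add(1, Rational(1, 24)), -51), Add(-3, 40)) = Add(Add(Rational(25, 24), -51), 37) = Add(Rational(-1199, 24), 37) = Rational(-311, 24)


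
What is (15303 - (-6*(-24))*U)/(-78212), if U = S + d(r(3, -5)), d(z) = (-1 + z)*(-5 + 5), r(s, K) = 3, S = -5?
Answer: -16023/78212 ≈ -0.20487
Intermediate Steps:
d(z) = 0 (d(z) = (-1 + z)*0 = 0)
U = -5 (U = -5 + 0 = -5)
(15303 - (-6*(-24))*U)/(-78212) = (15303 - (-6*(-24))*(-5))/(-78212) = (15303 - 144*(-5))*(-1/78212) = (15303 - 1*(-720))*(-1/78212) = (15303 + 720)*(-1/78212) = 16023*(-1/78212) = -16023/78212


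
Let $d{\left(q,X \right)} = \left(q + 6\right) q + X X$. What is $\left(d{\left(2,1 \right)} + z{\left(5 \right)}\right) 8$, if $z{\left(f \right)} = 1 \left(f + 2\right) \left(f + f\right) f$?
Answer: $2936$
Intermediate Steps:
$d{\left(q,X \right)} = X^{2} + q \left(6 + q\right)$ ($d{\left(q,X \right)} = \left(6 + q\right) q + X^{2} = q \left(6 + q\right) + X^{2} = X^{2} + q \left(6 + q\right)$)
$z{\left(f \right)} = 2 f^{2} \left(2 + f\right)$ ($z{\left(f \right)} = 1 \left(2 + f\right) 2 f f = 1 \cdot 2 f \left(2 + f\right) f = 2 f \left(2 + f\right) f = 2 f^{2} \left(2 + f\right)$)
$\left(d{\left(2,1 \right)} + z{\left(5 \right)}\right) 8 = \left(\left(1^{2} + 2^{2} + 6 \cdot 2\right) + 2 \cdot 5^{2} \left(2 + 5\right)\right) 8 = \left(\left(1 + 4 + 12\right) + 2 \cdot 25 \cdot 7\right) 8 = \left(17 + 350\right) 8 = 367 \cdot 8 = 2936$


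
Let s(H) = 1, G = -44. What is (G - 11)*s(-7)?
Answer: -55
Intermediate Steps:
(G - 11)*s(-7) = (-44 - 11)*1 = -55*1 = -55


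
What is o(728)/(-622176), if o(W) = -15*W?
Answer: 455/25924 ≈ 0.017551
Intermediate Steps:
o(728)/(-622176) = -15*728/(-622176) = -10920*(-1/622176) = 455/25924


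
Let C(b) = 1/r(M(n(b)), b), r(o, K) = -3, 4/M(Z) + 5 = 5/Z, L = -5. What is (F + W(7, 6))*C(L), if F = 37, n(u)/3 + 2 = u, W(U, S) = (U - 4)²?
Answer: -46/3 ≈ -15.333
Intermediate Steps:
W(U, S) = (-4 + U)²
n(u) = -6 + 3*u
M(Z) = 4/(-5 + 5/Z)
C(b) = -⅓ (C(b) = 1/(-3) = -⅓)
(F + W(7, 6))*C(L) = (37 + (-4 + 7)²)*(-⅓) = (37 + 3²)*(-⅓) = (37 + 9)*(-⅓) = 46*(-⅓) = -46/3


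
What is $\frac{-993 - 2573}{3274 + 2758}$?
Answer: $- \frac{1783}{3016} \approx -0.59118$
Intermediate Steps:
$\frac{-993 - 2573}{3274 + 2758} = - \frac{3566}{6032} = \left(-3566\right) \frac{1}{6032} = - \frac{1783}{3016}$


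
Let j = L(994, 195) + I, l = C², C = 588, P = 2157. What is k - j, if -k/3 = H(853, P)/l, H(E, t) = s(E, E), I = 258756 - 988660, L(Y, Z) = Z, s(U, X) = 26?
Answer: 42048751403/57624 ≈ 7.2971e+5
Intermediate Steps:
l = 345744 (l = 588² = 345744)
I = -729904
j = -729709 (j = 195 - 729904 = -729709)
H(E, t) = 26
k = -13/57624 (k = -78/345744 = -3*13/172872 = -13/57624 ≈ -0.00022560)
k - j = -13/57624 - 1*(-729709) = -13/57624 + 729709 = 42048751403/57624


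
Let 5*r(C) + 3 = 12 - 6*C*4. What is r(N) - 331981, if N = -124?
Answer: -331384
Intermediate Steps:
r(C) = 9/5 - 24*C/5 (r(C) = -⅗ + (12 - 6*C*4)/5 = -⅗ + (12 - 24*C)/5 = -⅗ + (12/5 - 24*C/5) = 9/5 - 24*C/5)
r(N) - 331981 = (9/5 - 24/5*(-124)) - 331981 = (9/5 + 2976/5) - 331981 = 597 - 331981 = -331384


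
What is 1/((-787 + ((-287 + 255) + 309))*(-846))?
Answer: 1/431460 ≈ 2.3177e-6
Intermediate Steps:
1/((-787 + ((-287 + 255) + 309))*(-846)) = -1/846/(-787 + (-32 + 309)) = -1/846/(-787 + 277) = -1/846/(-510) = -1/510*(-1/846) = 1/431460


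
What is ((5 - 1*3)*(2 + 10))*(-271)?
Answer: -6504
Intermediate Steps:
((5 - 1*3)*(2 + 10))*(-271) = ((5 - 3)*12)*(-271) = (2*12)*(-271) = 24*(-271) = -6504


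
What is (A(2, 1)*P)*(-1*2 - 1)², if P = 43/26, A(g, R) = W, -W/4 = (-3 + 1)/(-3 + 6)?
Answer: 516/13 ≈ 39.692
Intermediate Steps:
W = 8/3 (W = -4*(-3 + 1)/(-3 + 6) = -(-8)/3 = -4*(-⅔) = 8/3 ≈ 2.6667)
A(g, R) = 8/3
P = 43/26 (P = 43*(1/26) = 43/26 ≈ 1.6538)
(A(2, 1)*P)*(-1*2 - 1)² = ((8/3)*(43/26))*(-1*2 - 1)² = 172*(-2 - 1)²/39 = (172/39)*(-3)² = (172/39)*9 = 516/13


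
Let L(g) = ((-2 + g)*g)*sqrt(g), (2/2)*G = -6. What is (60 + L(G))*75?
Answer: 4500 + 3600*I*sqrt(6) ≈ 4500.0 + 8818.2*I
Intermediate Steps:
G = -6
L(g) = g**(3/2)*(-2 + g) (L(g) = (g*(-2 + g))*sqrt(g) = g**(3/2)*(-2 + g))
(60 + L(G))*75 = (60 + (-6)**(3/2)*(-2 - 6))*75 = (60 - 6*I*sqrt(6)*(-8))*75 = (60 + 48*I*sqrt(6))*75 = 4500 + 3600*I*sqrt(6)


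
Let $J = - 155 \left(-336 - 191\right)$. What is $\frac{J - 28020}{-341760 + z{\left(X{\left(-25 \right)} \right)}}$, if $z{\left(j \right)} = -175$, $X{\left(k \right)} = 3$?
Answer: $- \frac{10733}{68387} \approx -0.15694$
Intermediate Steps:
$J = 81685$ ($J = \left(-155\right) \left(-527\right) = 81685$)
$\frac{J - 28020}{-341760 + z{\left(X{\left(-25 \right)} \right)}} = \frac{81685 - 28020}{-341760 - 175} = \frac{53665}{-341935} = 53665 \left(- \frac{1}{341935}\right) = - \frac{10733}{68387}$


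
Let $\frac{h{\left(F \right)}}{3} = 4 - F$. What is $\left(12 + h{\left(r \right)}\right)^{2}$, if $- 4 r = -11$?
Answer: $\frac{3969}{16} \approx 248.06$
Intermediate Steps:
$r = \frac{11}{4}$ ($r = \left(- \frac{1}{4}\right) \left(-11\right) = \frac{11}{4} \approx 2.75$)
$h{\left(F \right)} = 12 - 3 F$ ($h{\left(F \right)} = 3 \left(4 - F\right) = 12 - 3 F$)
$\left(12 + h{\left(r \right)}\right)^{2} = \left(12 + \left(12 - \frac{33}{4}\right)\right)^{2} = \left(12 + \frac{15}{4}\right)^{2} = \left(\frac{63}{4}\right)^{2} = \frac{3969}{16}$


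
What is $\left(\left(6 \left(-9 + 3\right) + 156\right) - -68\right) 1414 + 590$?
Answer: $266422$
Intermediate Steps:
$\left(\left(6 \left(-9 + 3\right) + 156\right) - -68\right) 1414 + 590 = \left(\left(6 \left(-6\right) + 156\right) + 68\right) 1414 + 590 = \left(\left(-36 + 156\right) + 68\right) 1414 + 590 = \left(120 + 68\right) 1414 + 590 = 188 \cdot 1414 + 590 = 265832 + 590 = 266422$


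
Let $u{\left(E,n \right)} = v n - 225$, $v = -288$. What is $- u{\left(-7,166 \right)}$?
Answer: $48033$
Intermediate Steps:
$u{\left(E,n \right)} = -225 - 288 n$ ($u{\left(E,n \right)} = - 288 n - 225 = -225 - 288 n$)
$- u{\left(-7,166 \right)} = - (-225 - 47808) = \left(-1\right) \left(-48033\right) = 48033$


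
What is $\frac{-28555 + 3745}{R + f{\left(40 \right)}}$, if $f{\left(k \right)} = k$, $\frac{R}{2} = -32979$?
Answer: $\frac{12405}{32959} \approx 0.37638$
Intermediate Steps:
$R = -65958$ ($R = 2 \left(-32979\right) = -65958$)
$\frac{-28555 + 3745}{R + f{\left(40 \right)}} = \frac{-28555 + 3745}{-65958 + 40} = - \frac{24810}{-65918} = \left(-24810\right) \left(- \frac{1}{65918}\right) = \frac{12405}{32959}$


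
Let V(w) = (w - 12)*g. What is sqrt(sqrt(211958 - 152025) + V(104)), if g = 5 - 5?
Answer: 59933**(1/4) ≈ 15.646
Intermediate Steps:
g = 0
V(w) = 0 (V(w) = (w - 12)*0 = (-12 + w)*0 = 0)
sqrt(sqrt(211958 - 152025) + V(104)) = sqrt(sqrt(211958 - 152025) + 0) = sqrt(sqrt(59933) + 0) = sqrt(sqrt(59933)) = 59933**(1/4)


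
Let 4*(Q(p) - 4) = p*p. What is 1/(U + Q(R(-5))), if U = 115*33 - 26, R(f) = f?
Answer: 4/15117 ≈ 0.00026460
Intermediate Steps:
Q(p) = 4 + p²/4 (Q(p) = 4 + (p*p)/4 = 4 + p²/4)
U = 3769 (U = 3795 - 26 = 3769)
1/(U + Q(R(-5))) = 1/(3769 + (4 + (¼)*(-5)²)) = 1/(3769 + (4 + (¼)*25)) = 1/(3769 + (4 + 25/4)) = 1/(3769 + 41/4) = 1/(15117/4) = 4/15117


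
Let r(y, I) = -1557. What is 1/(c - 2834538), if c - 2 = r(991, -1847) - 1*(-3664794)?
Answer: 1/828701 ≈ 1.2067e-6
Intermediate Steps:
c = 3663239 (c = 2 + (-1557 - 1*(-3664794)) = 2 + (-1557 + 3664794) = 2 + 3663237 = 3663239)
1/(c - 2834538) = 1/(3663239 - 2834538) = 1/828701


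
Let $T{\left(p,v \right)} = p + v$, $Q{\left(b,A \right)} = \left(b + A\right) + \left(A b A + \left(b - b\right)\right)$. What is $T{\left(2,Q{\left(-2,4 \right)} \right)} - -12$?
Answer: $-16$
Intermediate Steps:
$Q{\left(b,A \right)} = A + b + b A^{2}$ ($Q{\left(b,A \right)} = \left(A + b\right) + \left(b A^{2} + 0\right) = \left(A + b\right) + b A^{2} = A + b + b A^{2}$)
$T{\left(2,Q{\left(-2,4 \right)} \right)} - -12 = \left(2 - \left(-2 + 32\right)\right) - -12 = \left(2 - 30\right) + 12 = -28 + 12 = -16$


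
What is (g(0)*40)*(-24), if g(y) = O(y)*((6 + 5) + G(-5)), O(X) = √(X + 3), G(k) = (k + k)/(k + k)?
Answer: -11520*√3 ≈ -19953.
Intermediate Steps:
G(k) = 1 (G(k) = (2*k)/((2*k)) = (2*k)*(1/(2*k)) = 1)
O(X) = √(3 + X)
g(y) = 12*√(3 + y) (g(y) = √(3 + y)*((6 + 5) + 1) = √(3 + y)*(11 + 1) = √(3 + y)*12 = 12*√(3 + y))
(g(0)*40)*(-24) = ((12*√(3 + 0))*40)*(-24) = ((12*√3)*40)*(-24) = (480*√3)*(-24) = -11520*√3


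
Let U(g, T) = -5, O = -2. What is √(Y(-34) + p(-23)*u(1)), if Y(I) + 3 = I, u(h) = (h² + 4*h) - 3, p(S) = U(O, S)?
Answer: I*√47 ≈ 6.8557*I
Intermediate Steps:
p(S) = -5
u(h) = -3 + h² + 4*h
Y(I) = -3 + I
√(Y(-34) + p(-23)*u(1)) = √((-3 - 34) - 5*(-3 + 1² + 4*1)) = √(-37 - 5*(-3 + 1 + 4)) = √(-37 - 5*2) = √(-37 - 10) = √(-47) = I*√47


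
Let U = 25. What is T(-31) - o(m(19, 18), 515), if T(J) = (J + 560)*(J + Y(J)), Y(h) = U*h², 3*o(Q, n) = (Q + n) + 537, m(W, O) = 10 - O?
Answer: 12692478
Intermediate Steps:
o(Q, n) = 179 + Q/3 + n/3 (o(Q, n) = ((Q + n) + 537)/3 = (537 + Q + n)/3 = 179 + Q/3 + n/3)
Y(h) = 25*h²
T(J) = (560 + J)*(J + 25*J²) (T(J) = (J + 560)*(J + 25*J²) = (560 + J)*(J + 25*J²))
T(-31) - o(m(19, 18), 515) = -31*(560 + 25*(-31)² + 14001*(-31)) - (179 + (10 - 1*18)/3 + (⅓)*515) = -31*(560 + 25*961 - 434031) - (179 + (10 - 18)/3 + 515/3) = -31*(560 + 24025 - 434031) - (179 + (⅓)*(-8) + 515/3) = -31*(-409446) - (179 - 8/3 + 515/3) = 12692826 - 1*348 = 12692826 - 348 = 12692478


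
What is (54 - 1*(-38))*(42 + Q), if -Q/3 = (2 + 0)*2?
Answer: 2760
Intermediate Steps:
Q = -12 (Q = -3*(2 + 0)*2 = -6*2 = -3*4 = -12)
(54 - 1*(-38))*(42 + Q) = (54 - 1*(-38))*(42 - 12) = (54 + 38)*30 = 92*30 = 2760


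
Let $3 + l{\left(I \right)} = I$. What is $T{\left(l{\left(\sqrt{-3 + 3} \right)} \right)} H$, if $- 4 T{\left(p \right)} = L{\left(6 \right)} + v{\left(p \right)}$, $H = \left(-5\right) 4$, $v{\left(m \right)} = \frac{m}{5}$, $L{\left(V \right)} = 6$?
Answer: $27$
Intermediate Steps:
$l{\left(I \right)} = -3 + I$
$v{\left(m \right)} = \frac{m}{5}$ ($v{\left(m \right)} = m \frac{1}{5} = \frac{m}{5}$)
$H = -20$
$T{\left(p \right)} = - \frac{3}{2} - \frac{p}{20}$ ($T{\left(p \right)} = - \frac{6 + \frac{p}{5}}{4} = - \frac{3}{2} - \frac{p}{20}$)
$T{\left(l{\left(\sqrt{-3 + 3} \right)} \right)} H = \left(- \frac{3}{2} - \frac{-3 + \sqrt{-3 + 3}}{20}\right) \left(-20\right) = \left(- \frac{3}{2} - \frac{-3 + \sqrt{0}}{20}\right) \left(-20\right) = \left(- \frac{3}{2} - \frac{-3 + 0}{20}\right) \left(-20\right) = \left(- \frac{3}{2} - - \frac{3}{20}\right) \left(-20\right) = \left(- \frac{3}{2} + \frac{3}{20}\right) \left(-20\right) = \left(- \frac{27}{20}\right) \left(-20\right) = 27$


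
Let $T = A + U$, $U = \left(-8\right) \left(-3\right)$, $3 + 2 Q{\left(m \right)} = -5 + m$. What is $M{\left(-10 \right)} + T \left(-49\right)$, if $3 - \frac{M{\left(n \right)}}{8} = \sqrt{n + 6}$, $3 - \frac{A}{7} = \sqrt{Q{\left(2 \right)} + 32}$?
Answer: $-2181 - 16 i + 343 \sqrt{29} \approx -333.89 - 16.0 i$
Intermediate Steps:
$Q{\left(m \right)} = -4 + \frac{m}{2}$ ($Q{\left(m \right)} = - \frac{3}{2} + \frac{-5 + m}{2} = - \frac{3}{2} + \left(- \frac{5}{2} + \frac{m}{2}\right) = -4 + \frac{m}{2}$)
$U = 24$
$A = 21 - 7 \sqrt{29}$ ($A = 21 - 7 \sqrt{\left(-4 + \frac{1}{2} \cdot 2\right) + 32} = 21 - 7 \sqrt{\left(-4 + 1\right) + 32} = 21 - 7 \sqrt{-3 + 32} = 21 - 7 \sqrt{29} \approx -16.696$)
$M{\left(n \right)} = 24 - 8 \sqrt{6 + n}$ ($M{\left(n \right)} = 24 - 8 \sqrt{n + 6} = 24 - 8 \sqrt{6 + n}$)
$T = 45 - 7 \sqrt{29}$ ($T = \left(21 - 7 \sqrt{29}\right) + 24 = 45 - 7 \sqrt{29} \approx 7.3038$)
$M{\left(-10 \right)} + T \left(-49\right) = \left(24 - 8 \sqrt{6 - 10}\right) + \left(45 - 7 \sqrt{29}\right) \left(-49\right) = \left(24 - 8 \sqrt{-4}\right) - \left(2205 - 343 \sqrt{29}\right) = \left(24 - 8 \cdot 2 i\right) - \left(2205 - 343 \sqrt{29}\right) = \left(24 - 16 i\right) - \left(2205 - 343 \sqrt{29}\right) = -2181 - 16 i + 343 \sqrt{29}$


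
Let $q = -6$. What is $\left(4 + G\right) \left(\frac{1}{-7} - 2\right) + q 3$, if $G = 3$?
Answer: $-33$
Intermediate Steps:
$\left(4 + G\right) \left(\frac{1}{-7} - 2\right) + q 3 = \left(4 + 3\right) \left(\frac{1}{-7} - 2\right) - 18 = 7 \left(- \frac{1}{7} - 2\right) - 18 = 7 \left(- \frac{15}{7}\right) - 18 = -15 - 18 = -33$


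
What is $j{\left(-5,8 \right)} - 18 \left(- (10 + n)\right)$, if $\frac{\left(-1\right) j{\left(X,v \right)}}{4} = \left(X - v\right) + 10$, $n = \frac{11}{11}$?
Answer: $210$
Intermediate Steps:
$n = 1$ ($n = 11 \cdot \frac{1}{11} = 1$)
$j{\left(X,v \right)} = -40 - 4 X + 4 v$ ($j{\left(X,v \right)} = - 4 \left(\left(X - v\right) + 10\right) = - 4 \left(10 + X - v\right) = -40 - 4 X + 4 v$)
$j{\left(-5,8 \right)} - 18 \left(- (10 + n)\right) = \left(-40 - -20 + 4 \cdot 8\right) - 18 \left(- (10 + 1)\right) = \left(-40 + 20 + 32\right) - 18 \left(\left(-1\right) 11\right) = 12 - -198 = 12 + 198 = 210$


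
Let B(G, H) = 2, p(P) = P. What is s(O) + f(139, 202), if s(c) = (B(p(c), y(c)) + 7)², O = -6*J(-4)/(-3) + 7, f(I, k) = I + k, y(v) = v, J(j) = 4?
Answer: 422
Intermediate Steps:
O = 15 (O = -24/(-3) + 7 = -24*(-1)/3 + 7 = -6*(-4/3) + 7 = 8 + 7 = 15)
s(c) = 81 (s(c) = (2 + 7)² = 9² = 81)
s(O) + f(139, 202) = 81 + (139 + 202) = 81 + 341 = 422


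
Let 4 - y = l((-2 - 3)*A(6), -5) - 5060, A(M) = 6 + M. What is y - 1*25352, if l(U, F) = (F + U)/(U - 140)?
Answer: -811533/40 ≈ -20288.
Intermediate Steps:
l(U, F) = (F + U)/(-140 + U)
y = 202547/40 (y = 4 - ((-5 + (-2 - 3)*(6 + 6))/(-140 + (-2 - 3)*(6 + 6)) - 5060) = 4 - ((-5 - 5*12)/(-140 - 5*12) - 5060) = 4 - ((-5 - 60)/(-140 - 60) - 5060) = 4 - (-65/(-200) - 5060) = 4 - (-1/200*(-65) - 5060) = 4 - (13/40 - 5060) = 4 - 1*(-202387/40) = 4 + 202387/40 = 202547/40 ≈ 5063.7)
y - 1*25352 = 202547/40 - 1*25352 = 202547/40 - 25352 = -811533/40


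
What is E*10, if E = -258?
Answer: -2580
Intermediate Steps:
E*10 = -258*10 = -2580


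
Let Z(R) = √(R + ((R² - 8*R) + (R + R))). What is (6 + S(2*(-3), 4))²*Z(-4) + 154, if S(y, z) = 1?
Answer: 448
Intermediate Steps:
Z(R) = √(R² - 5*R) (Z(R) = √(R + ((R² - 8*R) + 2*R)) = √(R + (R² - 6*R)) = √(R² - 5*R))
(6 + S(2*(-3), 4))²*Z(-4) + 154 = (6 + 1)²*√(-4*(-5 - 4)) + 154 = 7²*√(-4*(-9)) + 154 = 49*√36 + 154 = 49*6 + 154 = 294 + 154 = 448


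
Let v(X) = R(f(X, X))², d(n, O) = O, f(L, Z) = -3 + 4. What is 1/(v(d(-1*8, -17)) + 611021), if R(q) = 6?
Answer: 1/611057 ≈ 1.6365e-6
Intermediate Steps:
f(L, Z) = 1
v(X) = 36 (v(X) = 6² = 36)
1/(v(d(-1*8, -17)) + 611021) = 1/(36 + 611021) = 1/611057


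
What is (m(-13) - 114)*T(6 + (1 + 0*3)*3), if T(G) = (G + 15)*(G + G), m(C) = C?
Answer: -54864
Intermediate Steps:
T(G) = 2*G*(15 + G) (T(G) = (15 + G)*(2*G) = 2*G*(15 + G))
(m(-13) - 114)*T(6 + (1 + 0*3)*3) = (-13 - 114)*(2*(6 + (1 + 0*3)*3)*(15 + (6 + (1 + 0*3)*3))) = -254*(6 + (1 + 0)*3)*(15 + (6 + (1 + 0)*3)) = -254*(6 + 1*3)*(15 + (6 + 1*3)) = -254*(6 + 3)*(15 + (6 + 3)) = -254*9*(15 + 9) = -254*9*24 = -127*432 = -54864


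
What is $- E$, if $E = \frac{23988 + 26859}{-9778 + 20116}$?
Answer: $- \frac{16949}{3446} \approx -4.9185$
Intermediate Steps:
$E = \frac{16949}{3446}$ ($E = \frac{50847}{10338} = 50847 \cdot \frac{1}{10338} = \frac{16949}{3446} \approx 4.9185$)
$- E = \left(-1\right) \frac{16949}{3446} = - \frac{16949}{3446}$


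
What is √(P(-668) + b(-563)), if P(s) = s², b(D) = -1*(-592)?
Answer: 4*√27926 ≈ 668.44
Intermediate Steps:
b(D) = 592
√(P(-668) + b(-563)) = √((-668)² + 592) = √(446224 + 592) = √446816 = 4*√27926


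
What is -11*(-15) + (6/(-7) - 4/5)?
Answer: 5717/35 ≈ 163.34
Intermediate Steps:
-11*(-15) + (6/(-7) - 4/5) = 165 + (6*(-⅐) - 4*⅕) = 165 + (-6/7 - ⅘) = 165 - 58/35 = 5717/35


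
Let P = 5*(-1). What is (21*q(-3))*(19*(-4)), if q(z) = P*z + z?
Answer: -19152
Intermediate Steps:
P = -5
q(z) = -4*z (q(z) = -5*z + z = -4*z)
(21*q(-3))*(19*(-4)) = (21*(-4*(-3)))*(19*(-4)) = (21*12)*(-76) = 252*(-76) = -19152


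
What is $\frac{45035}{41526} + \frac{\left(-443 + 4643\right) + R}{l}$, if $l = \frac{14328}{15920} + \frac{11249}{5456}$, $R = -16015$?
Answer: $- \frac{13380739250305}{3355176222} \approx -3988.1$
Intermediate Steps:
$l = \frac{80797}{27280}$ ($l = 14328 \cdot \frac{1}{15920} + 11249 \cdot \frac{1}{5456} = \frac{9}{10} + \frac{11249}{5456} = \frac{80797}{27280} \approx 2.9618$)
$\frac{45035}{41526} + \frac{\left(-443 + 4643\right) + R}{l} = \frac{45035}{41526} + \frac{\left(-443 + 4643\right) - 16015}{\frac{80797}{27280}} = 45035 \cdot \frac{1}{41526} + \left(4200 - 16015\right) \frac{27280}{80797} = \frac{45035}{41526} - \frac{322313200}{80797} = - \frac{13380739250305}{3355176222}$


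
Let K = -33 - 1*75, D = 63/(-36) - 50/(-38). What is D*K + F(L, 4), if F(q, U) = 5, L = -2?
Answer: 986/19 ≈ 51.895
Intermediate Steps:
D = -33/76 (D = 63*(-1/36) - 50*(-1/38) = -7/4 + 25/19 = -33/76 ≈ -0.43421)
K = -108 (K = -33 - 75 = -108)
D*K + F(L, 4) = -33/76*(-108) + 5 = 891/19 + 5 = 986/19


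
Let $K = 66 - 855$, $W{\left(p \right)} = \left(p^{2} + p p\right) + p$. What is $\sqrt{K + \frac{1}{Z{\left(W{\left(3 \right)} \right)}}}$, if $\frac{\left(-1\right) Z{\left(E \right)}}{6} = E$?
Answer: $\frac{i \sqrt{1391810}}{42} \approx 28.089 i$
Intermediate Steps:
$W{\left(p \right)} = p + 2 p^{2}$ ($W{\left(p \right)} = \left(p^{2} + p^{2}\right) + p = 2 p^{2} + p = p + 2 p^{2}$)
$Z{\left(E \right)} = - 6 E$
$K = -789$ ($K = 66 - 855 = -789$)
$\sqrt{K + \frac{1}{Z{\left(W{\left(3 \right)} \right)}}} = \sqrt{-789 + \frac{1}{\left(-6\right) 3 \left(1 + 2 \cdot 3\right)}} = \sqrt{-789 + \frac{1}{\left(-6\right) 3 \left(1 + 6\right)}} = \sqrt{-789 + \frac{1}{\left(-6\right) 3 \cdot 7}} = \sqrt{-789 + \frac{1}{\left(-6\right) 21}} = \sqrt{-789 + \frac{1}{-126}} = \sqrt{-789 - \frac{1}{126}} = \sqrt{- \frac{99415}{126}} = \frac{i \sqrt{1391810}}{42}$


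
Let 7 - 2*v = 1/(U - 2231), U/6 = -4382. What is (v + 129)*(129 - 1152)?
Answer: -351474714/2593 ≈ -1.3555e+5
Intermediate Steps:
U = -26292 (U = 6*(-4382) = -26292)
v = 99831/28523 (v = 7/2 - 1/(2*(-26292 - 2231)) = 7/2 - ½/(-28523) = 7/2 - ½*(-1/28523) = 7/2 + 1/57046 = 99831/28523 ≈ 3.5000)
(v + 129)*(129 - 1152) = (99831/28523 + 129)*(129 - 1152) = (3779298/28523)*(-1023) = -351474714/2593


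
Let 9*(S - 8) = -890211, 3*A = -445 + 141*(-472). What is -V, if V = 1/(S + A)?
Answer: 3/363710 ≈ 8.2483e-6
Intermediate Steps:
A = -66997/3 (A = (-445 + 141*(-472))/3 = (-445 - 66552)/3 = (⅓)*(-66997) = -66997/3 ≈ -22332.)
S = -296713/3 (S = 8 + (⅑)*(-890211) = 8 - 296737/3 = -296713/3 ≈ -98904.)
V = -3/363710 (V = 1/(-296713/3 - 66997/3) = 1/(-363710/3) = -3/363710 ≈ -8.2483e-6)
-V = -1*(-3/363710) = 3/363710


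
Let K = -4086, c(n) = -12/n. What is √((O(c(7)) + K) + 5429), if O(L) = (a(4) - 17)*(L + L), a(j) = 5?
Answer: √67823/7 ≈ 37.204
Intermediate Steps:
O(L) = -24*L (O(L) = (5 - 17)*(L + L) = -24*L)
√((O(c(7)) + K) + 5429) = √((-(-288)/7 - 4086) + 5429) = √((-24*(-12/7) - 4086) + 5429) = √((288/7 - 4086) + 5429) = √(-28314/7 + 5429) = √(9689/7) = √67823/7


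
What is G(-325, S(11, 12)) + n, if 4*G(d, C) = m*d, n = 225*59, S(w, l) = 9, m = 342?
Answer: -29025/2 ≈ -14513.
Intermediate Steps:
n = 13275
G(d, C) = 171*d/2 (G(d, C) = (342*d)/4 = 171*d/2)
G(-325, S(11, 12)) + n = (171/2)*(-325) + 13275 = -55575/2 + 13275 = -29025/2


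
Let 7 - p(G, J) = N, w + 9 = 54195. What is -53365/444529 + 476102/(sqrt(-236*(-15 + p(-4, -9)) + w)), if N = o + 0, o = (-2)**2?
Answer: -53365/444529 + 14003*sqrt(57018)/1677 ≈ 1993.7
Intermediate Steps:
o = 4
w = 54186 (w = -9 + 54195 = 54186)
N = 4 (N = 4 + 0 = 4)
p(G, J) = 3 (p(G, J) = 7 - 1*4 = 7 - 4 = 3)
-53365/444529 + 476102/(sqrt(-236*(-15 + p(-4, -9)) + w)) = -53365/444529 + 476102/(sqrt(-236*(-15 + 3) + 54186)) = -53365*1/444529 + 476102/(sqrt(-236*(-12) + 54186)) = -53365/444529 + 476102/(sqrt(2832 + 54186)) = -53365/444529 + 476102/(sqrt(57018)) = -53365/444529 + 476102*(sqrt(57018)/57018) = -53365/444529 + 14003*sqrt(57018)/1677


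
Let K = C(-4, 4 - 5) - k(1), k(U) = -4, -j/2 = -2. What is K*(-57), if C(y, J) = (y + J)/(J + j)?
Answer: -133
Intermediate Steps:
j = 4 (j = -2*(-2) = 4)
C(y, J) = (J + y)/(4 + J) (C(y, J) = (y + J)/(J + 4) = (J + y)/(4 + J))
K = 7/3 (K = ((4 - 5) - 4)/(4 + (4 - 5)) - 1*(-4) = (-1 - 4)/(4 - 1) + 4 = -5/3 + 4 = 7/3 ≈ 2.3333)
K*(-57) = (7/3)*(-57) = -133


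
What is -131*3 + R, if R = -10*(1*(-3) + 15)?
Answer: -513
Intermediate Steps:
R = -120 (R = -10*(-3 + 15) = -10*12 = -120)
-131*3 + R = -131*3 - 120 = -393 - 120 = -513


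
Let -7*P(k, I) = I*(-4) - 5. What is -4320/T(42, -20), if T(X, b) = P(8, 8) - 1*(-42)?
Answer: -30240/331 ≈ -91.359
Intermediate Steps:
P(k, I) = 5/7 + 4*I/7 (P(k, I) = -(I*(-4) - 5)/7 = -(-4*I - 5)/7 = -(-5 - 4*I)/7 = 5/7 + 4*I/7)
T(X, b) = 331/7 (T(X, b) = (5/7 + (4/7)*8) - 1*(-42) = (5/7 + 32/7) + 42 = 37/7 + 42 = 331/7)
-4320/T(42, -20) = -4320/331/7 = -4320*7/331 = -30240/331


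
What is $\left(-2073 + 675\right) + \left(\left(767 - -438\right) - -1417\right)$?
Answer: $1224$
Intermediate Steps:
$\left(-2073 + 675\right) + \left(\left(767 - -438\right) - -1417\right) = -1398 + \left(\left(767 + 438\right) + 1417\right) = -1398 + \left(1205 + 1417\right) = -1398 + 2622 = 1224$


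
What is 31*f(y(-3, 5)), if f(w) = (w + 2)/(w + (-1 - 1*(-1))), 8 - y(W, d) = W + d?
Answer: 124/3 ≈ 41.333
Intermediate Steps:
y(W, d) = 8 - W - d (y(W, d) = 8 - (W + d) = 8 + (-W - d) = 8 - W - d)
f(w) = (2 + w)/w (f(w) = (2 + w)/(w + (-1 + 1)) = (2 + w)/(w + 0) = (2 + w)/w)
31*f(y(-3, 5)) = 31*((2 + (8 - 1*(-3) - 1*5))/(8 - 1*(-3) - 1*5)) = 31*((2 + (8 + 3 - 5))/(8 + 3 - 5)) = 31*((2 + 6)/6) = 31*((⅙)*8) = 31*(4/3) = 124/3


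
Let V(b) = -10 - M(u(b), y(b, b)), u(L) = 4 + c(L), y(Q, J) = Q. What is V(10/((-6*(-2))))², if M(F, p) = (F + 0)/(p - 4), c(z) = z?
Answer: 25921/361 ≈ 71.803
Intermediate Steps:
u(L) = 4 + L
M(F, p) = F/(-4 + p)
V(b) = -10 - (4 + b)/(-4 + b)
V(10/((-6*(-2))))² = ((36 - 110/((-6*(-2))))/(-4 + 10/((-6*(-2)))))² = ((36 - 110/12)/(-4 + 10/12))² = ((36 - 110/12)/(-4 + 10*(1/12)))² = ((36 - 11*⅚)/(-4 + ⅚))² = ((36 - 55/6)/(-19/6))² = (-6/19*161/6)² = (-161/19)² = 25921/361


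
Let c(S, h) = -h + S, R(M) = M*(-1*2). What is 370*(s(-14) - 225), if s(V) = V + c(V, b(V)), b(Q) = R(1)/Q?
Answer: -655640/7 ≈ -93663.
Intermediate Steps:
R(M) = -2*M (R(M) = M*(-2) = -2*M)
b(Q) = -2/Q (b(Q) = (-2*1)/Q = -2/Q)
c(S, h) = S - h
s(V) = 2*V + 2/V (s(V) = V + (V - (-2)/V) = V + (V + 2/V) = 2*V + 2/V)
370*(s(-14) - 225) = 370*((2*(-14) + 2/(-14)) - 225) = 370*((-28 + 2*(-1/14)) - 225) = 370*((-28 - 1/7) - 225) = 370*(-197/7 - 225) = 370*(-1772/7) = -655640/7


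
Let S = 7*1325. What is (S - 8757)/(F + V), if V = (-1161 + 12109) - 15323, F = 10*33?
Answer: -518/4045 ≈ -0.12806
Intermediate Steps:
F = 330
S = 9275
V = -4375 (V = 10948 - 15323 = -4375)
(S - 8757)/(F + V) = (9275 - 8757)/(330 - 4375) = 518/(-4045) = 518*(-1/4045) = -518/4045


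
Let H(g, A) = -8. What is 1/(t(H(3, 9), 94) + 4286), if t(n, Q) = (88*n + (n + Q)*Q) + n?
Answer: 1/11658 ≈ 8.5778e-5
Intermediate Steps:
t(n, Q) = 89*n + Q*(Q + n) (t(n, Q) = (88*n + (Q + n)*Q) + n = (88*n + Q*(Q + n)) + n = 89*n + Q*(Q + n))
1/(t(H(3, 9), 94) + 4286) = 1/((94**2 + 89*(-8) + 94*(-8)) + 4286) = 1/((8836 - 712 - 752) + 4286) = 1/(7372 + 4286) = 1/11658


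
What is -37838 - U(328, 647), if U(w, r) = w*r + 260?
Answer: -250314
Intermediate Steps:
U(w, r) = 260 + r*w (U(w, r) = r*w + 260 = 260 + r*w)
-37838 - U(328, 647) = -37838 - (260 + 647*328) = -37838 - (260 + 212216) = -37838 - 1*212476 = -37838 - 212476 = -250314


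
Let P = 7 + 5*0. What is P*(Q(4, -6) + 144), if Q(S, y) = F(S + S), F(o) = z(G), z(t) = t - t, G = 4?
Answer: 1008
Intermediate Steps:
z(t) = 0
F(o) = 0
Q(S, y) = 0
P = 7 (P = 7 + 0 = 7)
P*(Q(4, -6) + 144) = 7*(0 + 144) = 7*144 = 1008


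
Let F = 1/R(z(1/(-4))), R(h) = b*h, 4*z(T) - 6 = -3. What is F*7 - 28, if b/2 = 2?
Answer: -77/3 ≈ -25.667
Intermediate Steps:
z(T) = 3/4 (z(T) = 3/2 + (1/4)*(-3) = 3/2 - 3/4 = 3/4)
b = 4 (b = 2*2 = 4)
R(h) = 4*h
F = 1/3 (F = 1/(4*(3/4)) = 1/3 ≈ 0.33333)
F*7 - 28 = (1/3)*7 - 28 = 7/3 - 28 = -77/3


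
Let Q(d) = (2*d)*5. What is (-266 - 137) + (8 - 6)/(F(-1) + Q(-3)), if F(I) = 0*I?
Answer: -6046/15 ≈ -403.07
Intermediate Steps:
Q(d) = 10*d
F(I) = 0
(-266 - 137) + (8 - 6)/(F(-1) + Q(-3)) = (-266 - 137) + (8 - 6)/(0 + 10*(-3)) = -403 + 2/(0 - 30) = -403 + 2/(-30) = -403 - 1/30*2 = -403 - 1/15 = -6046/15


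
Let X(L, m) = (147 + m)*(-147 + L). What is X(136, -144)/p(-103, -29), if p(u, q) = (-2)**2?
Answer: -33/4 ≈ -8.2500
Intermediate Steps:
X(L, m) = (-147 + L)*(147 + m)
p(u, q) = 4
X(136, -144)/p(-103, -29) = (-21609 - 147*(-144) + 147*136 + 136*(-144))/4 = (-21609 + 21168 + 19992 - 19584)*(1/4) = -33*1/4 = -33/4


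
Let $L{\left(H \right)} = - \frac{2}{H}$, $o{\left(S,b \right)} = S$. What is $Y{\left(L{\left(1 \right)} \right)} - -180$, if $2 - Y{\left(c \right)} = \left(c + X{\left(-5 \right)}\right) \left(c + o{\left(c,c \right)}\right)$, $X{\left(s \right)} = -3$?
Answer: $162$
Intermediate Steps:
$Y{\left(c \right)} = 2 - 2 c \left(-3 + c\right)$ ($Y{\left(c \right)} = 2 - \left(c - 3\right) \left(c + c\right) = 2 - \left(-3 + c\right) 2 c = 2 - 2 c \left(-3 + c\right)$)
$Y{\left(L{\left(1 \right)} \right)} - -180 = \left(2 - 2 \left(- \frac{2}{1}\right)^{2} + 6 \left(- \frac{2}{1}\right)\right) - -180 = \left(2 - 2 \left(\left(-2\right) 1\right)^{2} + 6 \left(\left(-2\right) 1\right)\right) + 180 = \left(2 - 2 \left(-2\right)^{2} + 6 \left(-2\right)\right) + 180 = \left(2 - 8 - 12\right) + 180 = -18 + 180 = 162$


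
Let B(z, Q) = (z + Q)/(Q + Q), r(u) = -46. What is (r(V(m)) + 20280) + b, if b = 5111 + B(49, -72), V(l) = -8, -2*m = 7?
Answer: 3649703/144 ≈ 25345.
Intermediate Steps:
m = -7/2 (m = -½*7 = -7/2 ≈ -3.5000)
B(z, Q) = (Q + z)/(2*Q) (B(z, Q) = (Q + z)/((2*Q)) = (Q + z)*(1/(2*Q)) = (Q + z)/(2*Q))
b = 736007/144 (b = 5111 + (½)*(-72 + 49)/(-72) = 5111 + (½)*(-1/72)*(-23) = 5111 + 23/144 = 736007/144 ≈ 5111.2)
(r(V(m)) + 20280) + b = (-46 + 20280) + 736007/144 = 20234 + 736007/144 = 3649703/144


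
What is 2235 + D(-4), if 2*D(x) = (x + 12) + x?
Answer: 2237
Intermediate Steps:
D(x) = 6 + x (D(x) = ((x + 12) + x)/2 = ((12 + x) + x)/2 = (12 + 2*x)/2 = 6 + x)
2235 + D(-4) = 2235 + (6 - 4) = 2235 + 2 = 2237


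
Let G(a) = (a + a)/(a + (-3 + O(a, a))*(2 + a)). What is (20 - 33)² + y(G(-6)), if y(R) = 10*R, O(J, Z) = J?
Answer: 165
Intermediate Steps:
G(a) = 2*a/(a + (-3 + a)*(2 + a)) (G(a) = (a + a)/(a + (-3 + a)*(2 + a)) = (2*a)/(a + (-3 + a)*(2 + a)) = 2*a/(a + (-3 + a)*(2 + a)))
(20 - 33)² + y(G(-6)) = (20 - 33)² + 10*(2*(-6)/(-6 + (-6)²)) = (-13)² + 10*(2*(-6)/(-6 + 36)) = 169 + 10*(2*(-6)/30) = 169 + 10*(2*(-6)*(1/30)) = 169 + 10*(-⅖) = 169 - 4 = 165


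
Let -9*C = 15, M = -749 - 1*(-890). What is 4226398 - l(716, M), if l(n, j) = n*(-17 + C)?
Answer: 12719290/3 ≈ 4.2398e+6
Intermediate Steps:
M = 141 (M = -749 + 890 = 141)
C = -5/3 (C = -1/9*15 = -5/3 ≈ -1.6667)
l(n, j) = -56*n/3 (l(n, j) = n*(-17 - 5/3) = n*(-56/3) = -56*n/3)
4226398 - l(716, M) = 4226398 - (-56)*716/3 = 4226398 - 1*(-40096/3) = 4226398 + 40096/3 = 12719290/3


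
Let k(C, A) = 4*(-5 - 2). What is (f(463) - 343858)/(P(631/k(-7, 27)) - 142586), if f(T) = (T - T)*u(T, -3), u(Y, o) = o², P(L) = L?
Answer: 9628024/3993039 ≈ 2.4112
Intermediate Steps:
k(C, A) = -28 (k(C, A) = 4*(-7) = -28)
f(T) = 0 (f(T) = (T - T)*(-3)² = 0*9 = 0)
(f(463) - 343858)/(P(631/k(-7, 27)) - 142586) = (0 - 343858)/(631/(-28) - 142586) = -343858/(631*(-1/28) - 142586) = -343858/(-631/28 - 142586) = -343858/(-3993039/28) = -343858*(-28/3993039) = 9628024/3993039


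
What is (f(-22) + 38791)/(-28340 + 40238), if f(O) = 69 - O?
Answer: 19441/5949 ≈ 3.2679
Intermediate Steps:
(f(-22) + 38791)/(-28340 + 40238) = ((69 - 1*(-22)) + 38791)/(-28340 + 40238) = ((69 + 22) + 38791)/11898 = (91 + 38791)*(1/11898) = 38882*(1/11898) = 19441/5949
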